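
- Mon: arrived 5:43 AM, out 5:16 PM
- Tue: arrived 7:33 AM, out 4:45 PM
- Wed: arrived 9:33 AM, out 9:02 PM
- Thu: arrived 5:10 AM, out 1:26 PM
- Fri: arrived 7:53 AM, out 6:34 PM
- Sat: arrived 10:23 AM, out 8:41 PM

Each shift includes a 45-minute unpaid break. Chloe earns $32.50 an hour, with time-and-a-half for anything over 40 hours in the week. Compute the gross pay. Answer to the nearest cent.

Mon: 5:43 AM–5:16 PM = 11 h 33 min; less 45 min break → 10 h 48 min
Tue: 7:33 AM–4:45 PM = 9 h 12 min; less 45 min break → 8 h 27 min
Wed: 9:33 AM–9:02 PM = 11 h 29 min; less 45 min break → 10 h 44 min
Thu: 5:10 AM–1:26 PM = 8 h 16 min; less 45 min break → 7 h 31 min
Fri: 7:53 AM–6:34 PM = 10 h 41 min; less 45 min break → 9 h 56 min
Sat: 10:23 AM–8:41 PM = 10 h 18 min; less 45 min break → 9 h 33 min
Total worked: 56 h 59 min = 3419 min.
Regular 40 h 0 min = 2400 min at $32.50/h; overtime 16 h 59 min = 1019 min at $48.75/h.
Pay = (2400 × $32.50 + 1019 × $48.75) ÷ 60 = $2127.94.

$2127.94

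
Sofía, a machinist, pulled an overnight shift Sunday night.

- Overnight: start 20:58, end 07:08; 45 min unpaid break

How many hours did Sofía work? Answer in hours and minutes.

Overnight: 20:58 → midnight = 3 h 2 min; midnight → 07:08 = 7 h 8 min; span 10 h 10 min; less 45 min break → 9 h 25 min

9 h 25 min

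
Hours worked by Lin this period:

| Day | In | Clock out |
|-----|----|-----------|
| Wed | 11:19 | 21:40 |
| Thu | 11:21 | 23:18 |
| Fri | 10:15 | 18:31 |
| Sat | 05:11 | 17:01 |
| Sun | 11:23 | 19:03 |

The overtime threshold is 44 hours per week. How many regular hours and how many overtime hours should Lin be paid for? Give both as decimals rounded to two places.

Wed: 11:19–21:40 = 10 h 21 min
Thu: 11:21–23:18 = 11 h 57 min
Fri: 10:15–18:31 = 8 h 16 min
Sat: 05:11–17:01 = 11 h 50 min
Sun: 11:23–19:03 = 7 h 40 min
Total worked: 50 h 4 min = 50.07 h.
Threshold 44 h → overtime 6 h 4 min, regular 44 h 0 min.

Regular 44.00 hours, overtime 6.07 hours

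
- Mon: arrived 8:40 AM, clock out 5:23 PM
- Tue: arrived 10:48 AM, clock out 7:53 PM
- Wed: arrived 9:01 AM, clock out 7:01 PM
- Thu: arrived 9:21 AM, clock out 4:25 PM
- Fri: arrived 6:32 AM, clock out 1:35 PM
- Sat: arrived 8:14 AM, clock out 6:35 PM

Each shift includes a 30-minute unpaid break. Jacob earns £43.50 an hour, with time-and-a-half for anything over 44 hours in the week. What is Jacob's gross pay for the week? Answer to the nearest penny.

Mon: 8:40 AM–5:23 PM = 8 h 43 min; less 30 min break → 8 h 13 min
Tue: 10:48 AM–7:53 PM = 9 h 5 min; less 30 min break → 8 h 35 min
Wed: 9:01 AM–7:01 PM = 10 h 0 min; less 30 min break → 9 h 30 min
Thu: 9:21 AM–4:25 PM = 7 h 4 min; less 30 min break → 6 h 34 min
Fri: 6:32 AM–1:35 PM = 7 h 3 min; less 30 min break → 6 h 33 min
Sat: 8:14 AM–6:35 PM = 10 h 21 min; less 30 min break → 9 h 51 min
Total worked: 49 h 16 min = 2956 min.
Regular 44 h 0 min = 2640 min at £43.50/h; overtime 5 h 16 min = 316 min at £65.25/h.
Pay = (2640 × £43.50 + 316 × £65.25) ÷ 60 = £2257.65.

£2257.65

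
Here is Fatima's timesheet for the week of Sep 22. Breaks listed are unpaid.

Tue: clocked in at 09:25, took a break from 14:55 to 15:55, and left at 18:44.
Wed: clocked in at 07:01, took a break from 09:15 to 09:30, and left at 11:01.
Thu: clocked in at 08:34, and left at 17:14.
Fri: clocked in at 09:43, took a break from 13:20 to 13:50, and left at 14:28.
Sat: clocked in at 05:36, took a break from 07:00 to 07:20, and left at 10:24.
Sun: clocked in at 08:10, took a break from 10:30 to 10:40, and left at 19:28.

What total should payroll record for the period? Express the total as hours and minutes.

40 h 35 min

Tue: 09:25–18:44 = 9 h 19 min; less 60 min break → 8 h 19 min
Wed: 07:01–11:01 = 4 h 0 min; less 15 min break → 3 h 45 min
Thu: 08:34–17:14 = 8 h 40 min
Fri: 09:43–14:28 = 4 h 45 min; less 30 min break → 4 h 15 min
Sat: 05:36–10:24 = 4 h 48 min; less 20 min break → 4 h 28 min
Sun: 08:10–19:28 = 11 h 18 min; less 10 min break → 11 h 8 min
Total: 8 h 19 min + 3 h 45 min + 8 h 40 min + 4 h 15 min + 4 h 28 min + 11 h 8 min = 40 h 35 min.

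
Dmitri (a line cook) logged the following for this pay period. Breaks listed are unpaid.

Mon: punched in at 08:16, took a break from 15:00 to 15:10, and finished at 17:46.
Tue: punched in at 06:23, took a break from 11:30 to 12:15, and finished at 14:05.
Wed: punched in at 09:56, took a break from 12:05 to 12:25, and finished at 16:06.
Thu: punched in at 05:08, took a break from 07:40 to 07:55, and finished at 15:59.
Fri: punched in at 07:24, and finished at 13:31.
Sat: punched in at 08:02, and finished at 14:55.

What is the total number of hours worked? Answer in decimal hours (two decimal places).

45.72 hours

Mon: 08:16–17:46 = 9 h 30 min; less 10 min break → 9 h 20 min
Tue: 06:23–14:05 = 7 h 42 min; less 45 min break → 6 h 57 min
Wed: 09:56–16:06 = 6 h 10 min; less 20 min break → 5 h 50 min
Thu: 05:08–15:59 = 10 h 51 min; less 15 min break → 10 h 36 min
Fri: 07:24–13:31 = 6 h 7 min
Sat: 08:02–14:55 = 6 h 53 min
Total: 9 h 20 min + 6 h 57 min + 5 h 50 min + 10 h 36 min + 6 h 7 min + 6 h 53 min = 45 h 43 min.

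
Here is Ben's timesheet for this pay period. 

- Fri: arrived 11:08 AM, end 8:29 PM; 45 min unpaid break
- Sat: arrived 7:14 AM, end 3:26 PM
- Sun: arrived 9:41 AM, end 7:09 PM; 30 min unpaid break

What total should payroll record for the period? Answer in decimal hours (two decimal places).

25.77 hours

Fri: 11:08 AM–8:29 PM = 9 h 21 min; less 45 min break → 8 h 36 min
Sat: 7:14 AM–3:26 PM = 8 h 12 min
Sun: 9:41 AM–7:09 PM = 9 h 28 min; less 30 min break → 8 h 58 min
Total: 8 h 36 min + 8 h 12 min + 8 h 58 min = 25 h 46 min.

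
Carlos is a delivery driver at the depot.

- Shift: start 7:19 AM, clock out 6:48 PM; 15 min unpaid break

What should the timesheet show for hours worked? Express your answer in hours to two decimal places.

11.23 hours

Shift: 7:19 AM–6:48 PM = 11 h 29 min; less 15 min break → 11 h 14 min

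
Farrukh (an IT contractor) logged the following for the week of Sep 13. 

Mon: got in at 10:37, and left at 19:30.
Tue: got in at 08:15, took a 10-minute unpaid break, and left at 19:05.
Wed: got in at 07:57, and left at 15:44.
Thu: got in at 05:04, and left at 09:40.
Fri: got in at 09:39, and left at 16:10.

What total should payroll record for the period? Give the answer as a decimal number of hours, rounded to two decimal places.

38.45 hours

Mon: 10:37–19:30 = 8 h 53 min
Tue: 08:15–19:05 = 10 h 50 min; less 10 min break → 10 h 40 min
Wed: 07:57–15:44 = 7 h 47 min
Thu: 05:04–09:40 = 4 h 36 min
Fri: 09:39–16:10 = 6 h 31 min
Total: 8 h 53 min + 10 h 40 min + 7 h 47 min + 4 h 36 min + 6 h 31 min = 38 h 27 min.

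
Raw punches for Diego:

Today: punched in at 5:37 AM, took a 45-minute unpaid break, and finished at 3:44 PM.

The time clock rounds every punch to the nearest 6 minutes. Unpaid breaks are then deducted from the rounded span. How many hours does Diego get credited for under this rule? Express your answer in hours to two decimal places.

Today: in 5:37 AM→5:36 AM, out 3:44 PM→3:42 PM; 10 h 6 min − 45 min = 9 h 21 min

9.35 hours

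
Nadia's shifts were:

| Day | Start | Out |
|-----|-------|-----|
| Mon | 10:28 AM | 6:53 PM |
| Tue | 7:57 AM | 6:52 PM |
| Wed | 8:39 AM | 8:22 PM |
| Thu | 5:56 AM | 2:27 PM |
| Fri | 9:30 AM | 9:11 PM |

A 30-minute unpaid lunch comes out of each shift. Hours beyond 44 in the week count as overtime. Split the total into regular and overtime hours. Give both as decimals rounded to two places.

Mon: 10:28 AM–6:53 PM = 8 h 25 min; less 30 min break → 7 h 55 min
Tue: 7:57 AM–6:52 PM = 10 h 55 min; less 30 min break → 10 h 25 min
Wed: 8:39 AM–8:22 PM = 11 h 43 min; less 30 min break → 11 h 13 min
Thu: 5:56 AM–2:27 PM = 8 h 31 min; less 30 min break → 8 h 1 min
Fri: 9:30 AM–9:11 PM = 11 h 41 min; less 30 min break → 11 h 11 min
Total worked: 48 h 45 min = 48.75 h.
Threshold 44 h → overtime 4 h 45 min, regular 44 h 0 min.

Regular 44.00 hours, overtime 4.75 hours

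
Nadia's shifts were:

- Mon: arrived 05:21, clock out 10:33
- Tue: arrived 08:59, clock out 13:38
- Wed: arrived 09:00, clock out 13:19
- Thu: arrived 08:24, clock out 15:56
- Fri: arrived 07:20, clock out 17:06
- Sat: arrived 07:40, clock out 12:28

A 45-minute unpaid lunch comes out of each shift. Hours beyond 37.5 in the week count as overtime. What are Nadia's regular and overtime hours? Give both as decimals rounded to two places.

Mon: 05:21–10:33 = 5 h 12 min; less 45 min break → 4 h 27 min
Tue: 08:59–13:38 = 4 h 39 min; less 45 min break → 3 h 54 min
Wed: 09:00–13:19 = 4 h 19 min; less 45 min break → 3 h 34 min
Thu: 08:24–15:56 = 7 h 32 min; less 45 min break → 6 h 47 min
Fri: 07:20–17:06 = 9 h 46 min; less 45 min break → 9 h 1 min
Sat: 07:40–12:28 = 4 h 48 min; less 45 min break → 4 h 3 min
Total worked: 31 h 46 min = 31.77 h.
Threshold 37.5 h → overtime 0 h 0 min, regular 31 h 46 min.

Regular 31.77 hours, overtime 0.00 hours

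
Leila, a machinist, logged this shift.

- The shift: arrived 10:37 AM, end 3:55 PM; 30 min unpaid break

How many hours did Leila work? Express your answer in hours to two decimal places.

4.80 hours

The shift: 10:37 AM–3:55 PM = 5 h 18 min; less 30 min break → 4 h 48 min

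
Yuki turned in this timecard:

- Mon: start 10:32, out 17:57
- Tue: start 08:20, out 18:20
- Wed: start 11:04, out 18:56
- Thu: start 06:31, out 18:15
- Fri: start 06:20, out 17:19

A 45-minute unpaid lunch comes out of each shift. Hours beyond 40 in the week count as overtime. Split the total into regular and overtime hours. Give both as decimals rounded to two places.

Mon: 10:32–17:57 = 7 h 25 min; less 45 min break → 6 h 40 min
Tue: 08:20–18:20 = 10 h 0 min; less 45 min break → 9 h 15 min
Wed: 11:04–18:56 = 7 h 52 min; less 45 min break → 7 h 7 min
Thu: 06:31–18:15 = 11 h 44 min; less 45 min break → 10 h 59 min
Fri: 06:20–17:19 = 10 h 59 min; less 45 min break → 10 h 14 min
Total worked: 44 h 15 min = 44.25 h.
Threshold 40 h → overtime 4 h 15 min, regular 40 h 0 min.

Regular 40.00 hours, overtime 4.25 hours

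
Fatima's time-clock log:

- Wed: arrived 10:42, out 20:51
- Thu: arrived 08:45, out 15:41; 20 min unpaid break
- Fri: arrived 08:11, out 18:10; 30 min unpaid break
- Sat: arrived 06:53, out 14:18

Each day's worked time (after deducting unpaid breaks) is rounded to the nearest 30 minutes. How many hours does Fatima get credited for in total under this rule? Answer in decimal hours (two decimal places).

33.50 hours

Wed: 10:42–20:51 = 10 h 9 min → rounds to 10 h 0 min
Thu: 08:45–15:41 = 6 h 56 min − 20 min = 6 h 36 min → rounds to 6 h 30 min
Fri: 08:11–18:10 = 9 h 59 min − 30 min = 9 h 29 min → rounds to 9 h 30 min
Sat: 06:53–14:18 = 7 h 25 min → rounds to 7 h 30 min
Total credited: 33 h 30 min.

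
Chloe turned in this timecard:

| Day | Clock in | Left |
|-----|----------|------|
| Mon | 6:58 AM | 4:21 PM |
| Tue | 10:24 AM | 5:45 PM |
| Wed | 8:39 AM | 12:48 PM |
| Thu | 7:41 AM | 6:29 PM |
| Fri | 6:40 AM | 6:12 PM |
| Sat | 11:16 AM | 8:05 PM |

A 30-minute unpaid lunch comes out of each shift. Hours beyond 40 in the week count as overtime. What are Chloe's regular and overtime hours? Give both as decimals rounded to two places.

Regular 40.00 hours, overtime 9.03 hours

Mon: 6:58 AM–4:21 PM = 9 h 23 min; less 30 min break → 8 h 53 min
Tue: 10:24 AM–5:45 PM = 7 h 21 min; less 30 min break → 6 h 51 min
Wed: 8:39 AM–12:48 PM = 4 h 9 min; less 30 min break → 3 h 39 min
Thu: 7:41 AM–6:29 PM = 10 h 48 min; less 30 min break → 10 h 18 min
Fri: 6:40 AM–6:12 PM = 11 h 32 min; less 30 min break → 11 h 2 min
Sat: 11:16 AM–8:05 PM = 8 h 49 min; less 30 min break → 8 h 19 min
Total worked: 49 h 2 min = 49.03 h.
Threshold 40 h → overtime 9 h 2 min, regular 40 h 0 min.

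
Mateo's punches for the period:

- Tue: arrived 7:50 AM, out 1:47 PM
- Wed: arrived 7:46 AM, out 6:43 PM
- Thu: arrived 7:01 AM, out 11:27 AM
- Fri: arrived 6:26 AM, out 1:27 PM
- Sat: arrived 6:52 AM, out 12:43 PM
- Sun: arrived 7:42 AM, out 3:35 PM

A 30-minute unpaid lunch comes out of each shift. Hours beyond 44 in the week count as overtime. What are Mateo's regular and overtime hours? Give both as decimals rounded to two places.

Tue: 7:50 AM–1:47 PM = 5 h 57 min; less 30 min break → 5 h 27 min
Wed: 7:46 AM–6:43 PM = 10 h 57 min; less 30 min break → 10 h 27 min
Thu: 7:01 AM–11:27 AM = 4 h 26 min; less 30 min break → 3 h 56 min
Fri: 6:26 AM–1:27 PM = 7 h 1 min; less 30 min break → 6 h 31 min
Sat: 6:52 AM–12:43 PM = 5 h 51 min; less 30 min break → 5 h 21 min
Sun: 7:42 AM–3:35 PM = 7 h 53 min; less 30 min break → 7 h 23 min
Total worked: 39 h 5 min = 39.08 h.
Threshold 44 h → overtime 0 h 0 min, regular 39 h 5 min.

Regular 39.08 hours, overtime 0.00 hours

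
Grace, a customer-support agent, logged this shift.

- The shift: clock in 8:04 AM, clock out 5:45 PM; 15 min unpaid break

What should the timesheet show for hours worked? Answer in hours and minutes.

The shift: 8:04 AM–5:45 PM = 9 h 41 min; less 15 min break → 9 h 26 min

9 h 26 min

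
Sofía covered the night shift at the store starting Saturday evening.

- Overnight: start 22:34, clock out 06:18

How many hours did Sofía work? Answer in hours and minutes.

Overnight: 22:34 → midnight = 1 h 26 min; midnight → 06:18 = 6 h 18 min; span 7 h 44 min

7 h 44 min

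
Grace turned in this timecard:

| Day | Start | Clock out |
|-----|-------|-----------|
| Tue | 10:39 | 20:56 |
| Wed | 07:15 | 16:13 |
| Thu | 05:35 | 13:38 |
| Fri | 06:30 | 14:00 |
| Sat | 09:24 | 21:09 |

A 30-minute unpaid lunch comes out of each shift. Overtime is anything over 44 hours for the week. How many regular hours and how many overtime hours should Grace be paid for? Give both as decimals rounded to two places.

Regular 44.00 hours, overtime 0.05 hours

Tue: 10:39–20:56 = 10 h 17 min; less 30 min break → 9 h 47 min
Wed: 07:15–16:13 = 8 h 58 min; less 30 min break → 8 h 28 min
Thu: 05:35–13:38 = 8 h 3 min; less 30 min break → 7 h 33 min
Fri: 06:30–14:00 = 7 h 30 min; less 30 min break → 7 h 0 min
Sat: 09:24–21:09 = 11 h 45 min; less 30 min break → 11 h 15 min
Total worked: 44 h 3 min = 44.05 h.
Threshold 44 h → overtime 0 h 3 min, regular 44 h 0 min.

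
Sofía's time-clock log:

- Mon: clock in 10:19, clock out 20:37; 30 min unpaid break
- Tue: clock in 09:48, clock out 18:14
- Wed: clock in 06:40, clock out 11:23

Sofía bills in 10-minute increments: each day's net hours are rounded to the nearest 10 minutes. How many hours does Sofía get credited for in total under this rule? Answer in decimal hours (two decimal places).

Mon: 10:19–20:37 = 10 h 18 min − 30 min = 9 h 48 min → rounds to 9 h 50 min
Tue: 09:48–18:14 = 8 h 26 min → rounds to 8 h 30 min
Wed: 06:40–11:23 = 4 h 43 min → rounds to 4 h 40 min
Total credited: 23 h 0 min.

23.00 hours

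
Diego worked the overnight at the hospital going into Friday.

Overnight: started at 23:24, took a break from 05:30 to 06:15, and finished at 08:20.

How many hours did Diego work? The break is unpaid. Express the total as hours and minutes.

Overnight: 23:24 → midnight = 0 h 36 min; midnight → 08:20 = 8 h 20 min; span 8 h 56 min; less 45 min break → 8 h 11 min

8 h 11 min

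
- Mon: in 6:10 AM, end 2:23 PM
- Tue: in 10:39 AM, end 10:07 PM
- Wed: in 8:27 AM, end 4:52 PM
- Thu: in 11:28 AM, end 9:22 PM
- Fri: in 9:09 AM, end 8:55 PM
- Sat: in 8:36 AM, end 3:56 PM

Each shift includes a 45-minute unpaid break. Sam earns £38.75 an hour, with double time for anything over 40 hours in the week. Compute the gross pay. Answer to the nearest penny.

Mon: 6:10 AM–2:23 PM = 8 h 13 min; less 45 min break → 7 h 28 min
Tue: 10:39 AM–10:07 PM = 11 h 28 min; less 45 min break → 10 h 43 min
Wed: 8:27 AM–4:52 PM = 8 h 25 min; less 45 min break → 7 h 40 min
Thu: 11:28 AM–9:22 PM = 9 h 54 min; less 45 min break → 9 h 9 min
Fri: 9:09 AM–8:55 PM = 11 h 46 min; less 45 min break → 11 h 1 min
Sat: 8:36 AM–3:56 PM = 7 h 20 min; less 45 min break → 6 h 35 min
Total worked: 52 h 36 min = 3156 min.
Regular 40 h 0 min = 2400 min at £38.75/h; overtime 12 h 36 min = 756 min at £77.50/h.
Pay = (2400 × £38.75 + 756 × £77.50) ÷ 60 = £2526.50.

£2526.50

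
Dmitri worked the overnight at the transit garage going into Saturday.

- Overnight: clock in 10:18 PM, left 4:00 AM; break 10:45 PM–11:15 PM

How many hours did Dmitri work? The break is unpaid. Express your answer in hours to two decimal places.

5.20 hours

Overnight: 10:18 PM → midnight = 1 h 42 min; midnight → 4:00 AM = 4 h 0 min; span 5 h 42 min; less 30 min break → 5 h 12 min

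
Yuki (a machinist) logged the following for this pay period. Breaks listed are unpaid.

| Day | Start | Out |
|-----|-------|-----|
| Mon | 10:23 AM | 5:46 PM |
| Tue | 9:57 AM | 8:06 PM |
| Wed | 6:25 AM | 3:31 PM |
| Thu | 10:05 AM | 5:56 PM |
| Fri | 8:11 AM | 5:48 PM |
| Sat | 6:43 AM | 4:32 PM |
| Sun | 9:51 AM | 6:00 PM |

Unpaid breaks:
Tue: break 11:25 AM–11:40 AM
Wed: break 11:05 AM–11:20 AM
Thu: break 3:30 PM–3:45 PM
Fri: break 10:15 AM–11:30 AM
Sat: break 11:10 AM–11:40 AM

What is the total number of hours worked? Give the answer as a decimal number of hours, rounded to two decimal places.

59.57 hours

Mon: 10:23 AM–5:46 PM = 7 h 23 min
Tue: 9:57 AM–8:06 PM = 10 h 9 min; less 15 min break → 9 h 54 min
Wed: 6:25 AM–3:31 PM = 9 h 6 min; less 15 min break → 8 h 51 min
Thu: 10:05 AM–5:56 PM = 7 h 51 min; less 15 min break → 7 h 36 min
Fri: 8:11 AM–5:48 PM = 9 h 37 min; less 75 min break → 8 h 22 min
Sat: 6:43 AM–4:32 PM = 9 h 49 min; less 30 min break → 9 h 19 min
Sun: 9:51 AM–6:00 PM = 8 h 9 min
Total: 7 h 23 min + 9 h 54 min + 8 h 51 min + 7 h 36 min + 8 h 22 min + 9 h 19 min + 8 h 9 min = 59 h 34 min.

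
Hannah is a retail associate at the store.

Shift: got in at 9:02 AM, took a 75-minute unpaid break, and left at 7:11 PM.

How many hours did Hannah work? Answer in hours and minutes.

8 h 54 min

Shift: 9:02 AM–7:11 PM = 10 h 9 min; less 75 min break → 8 h 54 min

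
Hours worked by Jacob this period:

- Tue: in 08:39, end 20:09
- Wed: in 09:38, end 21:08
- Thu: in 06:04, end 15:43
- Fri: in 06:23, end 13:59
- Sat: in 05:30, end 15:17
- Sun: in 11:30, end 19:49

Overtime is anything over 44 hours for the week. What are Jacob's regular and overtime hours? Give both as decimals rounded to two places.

Regular 44.00 hours, overtime 14.35 hours

Tue: 08:39–20:09 = 11 h 30 min
Wed: 09:38–21:08 = 11 h 30 min
Thu: 06:04–15:43 = 9 h 39 min
Fri: 06:23–13:59 = 7 h 36 min
Sat: 05:30–15:17 = 9 h 47 min
Sun: 11:30–19:49 = 8 h 19 min
Total worked: 58 h 21 min = 58.35 h.
Threshold 44 h → overtime 14 h 21 min, regular 44 h 0 min.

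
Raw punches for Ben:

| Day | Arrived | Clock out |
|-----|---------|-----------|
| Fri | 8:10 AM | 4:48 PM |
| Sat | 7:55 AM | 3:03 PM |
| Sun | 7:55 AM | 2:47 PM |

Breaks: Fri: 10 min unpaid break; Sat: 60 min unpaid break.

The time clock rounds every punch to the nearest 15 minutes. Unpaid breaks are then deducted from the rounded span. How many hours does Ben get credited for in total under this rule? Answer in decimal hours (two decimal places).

Fri: in 8:10 AM→8:15 AM, out 4:48 PM→4:45 PM; 8 h 30 min − 10 min = 8 h 20 min
Sat: in 7:55 AM→8:00 AM, out 3:03 PM→3:00 PM; 7 h 0 min − 60 min = 6 h 0 min
Sun: in 7:55 AM→8:00 AM, out 2:47 PM→2:45 PM; 6 h 45 min
Total credited: 21 h 5 min.

21.08 hours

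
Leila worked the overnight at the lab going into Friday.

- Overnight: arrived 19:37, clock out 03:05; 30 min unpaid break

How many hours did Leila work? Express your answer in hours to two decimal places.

Overnight: 19:37 → midnight = 4 h 23 min; midnight → 03:05 = 3 h 5 min; span 7 h 28 min; less 30 min break → 6 h 58 min

6.97 hours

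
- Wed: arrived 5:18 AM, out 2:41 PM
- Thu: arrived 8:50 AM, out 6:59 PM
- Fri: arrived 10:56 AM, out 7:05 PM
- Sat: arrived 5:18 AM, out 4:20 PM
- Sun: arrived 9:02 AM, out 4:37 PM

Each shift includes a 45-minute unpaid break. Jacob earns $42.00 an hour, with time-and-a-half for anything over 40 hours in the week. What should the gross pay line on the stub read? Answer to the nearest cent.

Wed: 5:18 AM–2:41 PM = 9 h 23 min; less 45 min break → 8 h 38 min
Thu: 8:50 AM–6:59 PM = 10 h 9 min; less 45 min break → 9 h 24 min
Fri: 10:56 AM–7:05 PM = 8 h 9 min; less 45 min break → 7 h 24 min
Sat: 5:18 AM–4:20 PM = 11 h 2 min; less 45 min break → 10 h 17 min
Sun: 9:02 AM–4:37 PM = 7 h 35 min; less 45 min break → 6 h 50 min
Total worked: 42 h 33 min = 2553 min.
Regular 40 h 0 min = 2400 min at $42.00/h; overtime 2 h 33 min = 153 min at $63.00/h.
Pay = (2400 × $42.00 + 153 × $63.00) ÷ 60 = $1840.65.

$1840.65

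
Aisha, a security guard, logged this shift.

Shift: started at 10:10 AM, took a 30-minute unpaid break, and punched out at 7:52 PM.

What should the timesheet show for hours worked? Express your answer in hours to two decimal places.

9.20 hours

Shift: 10:10 AM–7:52 PM = 9 h 42 min; less 30 min break → 9 h 12 min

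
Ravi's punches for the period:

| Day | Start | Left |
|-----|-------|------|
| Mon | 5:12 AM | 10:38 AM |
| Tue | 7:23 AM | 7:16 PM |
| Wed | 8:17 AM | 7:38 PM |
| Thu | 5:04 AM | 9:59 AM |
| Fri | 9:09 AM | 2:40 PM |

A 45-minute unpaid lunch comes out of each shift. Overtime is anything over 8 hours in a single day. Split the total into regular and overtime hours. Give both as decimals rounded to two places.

Mon: 5:12 AM–10:38 AM = 5 h 26 min; less 45 min break → 4 h 41 min
Tue: 7:23 AM–7:16 PM = 11 h 53 min; less 45 min break → 11 h 8 min
Wed: 8:17 AM–7:38 PM = 11 h 21 min; less 45 min break → 10 h 36 min
Thu: 5:04 AM–9:59 AM = 4 h 55 min; less 45 min break → 4 h 10 min
Fri: 9:09 AM–2:40 PM = 5 h 31 min; less 45 min break → 4 h 46 min
Mon reg 4 h 41 min / OT 0 h 0 min; Tue reg 8 h 0 min / OT 3 h 8 min; Wed reg 8 h 0 min / OT 2 h 36 min; Thu reg 4 h 10 min / OT 0 h 0 min; Fri reg 4 h 46 min / OT 0 h 0 min.
Totals: regular 29 h 37 min, overtime 5 h 44 min.

Regular 29.62 hours, overtime 5.73 hours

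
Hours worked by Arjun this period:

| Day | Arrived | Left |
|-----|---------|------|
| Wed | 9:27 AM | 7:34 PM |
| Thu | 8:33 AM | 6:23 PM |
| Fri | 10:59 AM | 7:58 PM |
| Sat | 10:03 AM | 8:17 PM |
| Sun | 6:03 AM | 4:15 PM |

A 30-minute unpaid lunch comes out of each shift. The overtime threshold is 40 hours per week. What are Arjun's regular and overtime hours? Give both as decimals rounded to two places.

Regular 40.00 hours, overtime 6.87 hours

Wed: 9:27 AM–7:34 PM = 10 h 7 min; less 30 min break → 9 h 37 min
Thu: 8:33 AM–6:23 PM = 9 h 50 min; less 30 min break → 9 h 20 min
Fri: 10:59 AM–7:58 PM = 8 h 59 min; less 30 min break → 8 h 29 min
Sat: 10:03 AM–8:17 PM = 10 h 14 min; less 30 min break → 9 h 44 min
Sun: 6:03 AM–4:15 PM = 10 h 12 min; less 30 min break → 9 h 42 min
Total worked: 46 h 52 min = 46.87 h.
Threshold 40 h → overtime 6 h 52 min, regular 40 h 0 min.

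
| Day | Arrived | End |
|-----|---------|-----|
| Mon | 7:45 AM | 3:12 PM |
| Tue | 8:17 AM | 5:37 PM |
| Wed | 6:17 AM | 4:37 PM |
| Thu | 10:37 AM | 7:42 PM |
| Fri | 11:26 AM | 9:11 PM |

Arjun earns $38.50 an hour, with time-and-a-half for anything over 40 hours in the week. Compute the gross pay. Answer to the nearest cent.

$1883.61

Mon: 7:45 AM–3:12 PM = 7 h 27 min
Tue: 8:17 AM–5:37 PM = 9 h 20 min
Wed: 6:17 AM–4:37 PM = 10 h 20 min
Thu: 10:37 AM–7:42 PM = 9 h 5 min
Fri: 11:26 AM–9:11 PM = 9 h 45 min
Total worked: 45 h 57 min = 2757 min.
Regular 40 h 0 min = 2400 min at $38.50/h; overtime 5 h 57 min = 357 min at $57.75/h.
Pay = (2400 × $38.50 + 357 × $57.75) ÷ 60 = $1883.61.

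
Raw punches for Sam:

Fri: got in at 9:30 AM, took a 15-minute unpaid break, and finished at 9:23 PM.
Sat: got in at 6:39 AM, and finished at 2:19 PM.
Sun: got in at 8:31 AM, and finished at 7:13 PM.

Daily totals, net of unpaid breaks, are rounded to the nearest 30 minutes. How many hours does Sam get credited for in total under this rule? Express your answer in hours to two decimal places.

29.50 hours

Fri: 9:30 AM–9:23 PM = 11 h 53 min − 15 min = 11 h 38 min → rounds to 11 h 30 min
Sat: 6:39 AM–2:19 PM = 7 h 40 min → rounds to 7 h 30 min
Sun: 8:31 AM–7:13 PM = 10 h 42 min → rounds to 10 h 30 min
Total credited: 29 h 30 min.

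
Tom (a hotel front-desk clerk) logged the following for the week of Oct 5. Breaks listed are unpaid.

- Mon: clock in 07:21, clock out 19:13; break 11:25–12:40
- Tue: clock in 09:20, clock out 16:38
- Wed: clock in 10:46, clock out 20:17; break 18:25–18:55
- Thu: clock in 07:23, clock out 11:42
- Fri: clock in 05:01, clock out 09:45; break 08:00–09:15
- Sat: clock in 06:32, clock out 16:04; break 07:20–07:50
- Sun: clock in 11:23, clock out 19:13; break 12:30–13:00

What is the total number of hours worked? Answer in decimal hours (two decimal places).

51.10 hours

Mon: 07:21–19:13 = 11 h 52 min; less 75 min break → 10 h 37 min
Tue: 09:20–16:38 = 7 h 18 min
Wed: 10:46–20:17 = 9 h 31 min; less 30 min break → 9 h 1 min
Thu: 07:23–11:42 = 4 h 19 min
Fri: 05:01–09:45 = 4 h 44 min; less 75 min break → 3 h 29 min
Sat: 06:32–16:04 = 9 h 32 min; less 30 min break → 9 h 2 min
Sun: 11:23–19:13 = 7 h 50 min; less 30 min break → 7 h 20 min
Total: 10 h 37 min + 7 h 18 min + 9 h 1 min + 4 h 19 min + 3 h 29 min + 9 h 2 min + 7 h 20 min = 51 h 6 min.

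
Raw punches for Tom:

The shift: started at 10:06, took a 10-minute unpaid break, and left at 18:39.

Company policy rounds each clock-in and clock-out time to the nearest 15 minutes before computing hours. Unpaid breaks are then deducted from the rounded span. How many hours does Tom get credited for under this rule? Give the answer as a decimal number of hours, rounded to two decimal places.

The shift: in 10:06→10:00, out 18:39→18:45; 8 h 45 min − 10 min = 8 h 35 min

8.58 hours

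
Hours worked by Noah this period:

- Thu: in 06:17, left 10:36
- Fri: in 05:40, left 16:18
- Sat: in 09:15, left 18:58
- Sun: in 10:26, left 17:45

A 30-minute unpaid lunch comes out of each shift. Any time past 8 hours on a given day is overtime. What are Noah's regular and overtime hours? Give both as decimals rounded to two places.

Thu: 06:17–10:36 = 4 h 19 min; less 30 min break → 3 h 49 min
Fri: 05:40–16:18 = 10 h 38 min; less 30 min break → 10 h 8 min
Sat: 09:15–18:58 = 9 h 43 min; less 30 min break → 9 h 13 min
Sun: 10:26–17:45 = 7 h 19 min; less 30 min break → 6 h 49 min
Thu reg 3 h 49 min / OT 0 h 0 min; Fri reg 8 h 0 min / OT 2 h 8 min; Sat reg 8 h 0 min / OT 1 h 13 min; Sun reg 6 h 49 min / OT 0 h 0 min.
Totals: regular 26 h 38 min, overtime 3 h 21 min.

Regular 26.63 hours, overtime 3.35 hours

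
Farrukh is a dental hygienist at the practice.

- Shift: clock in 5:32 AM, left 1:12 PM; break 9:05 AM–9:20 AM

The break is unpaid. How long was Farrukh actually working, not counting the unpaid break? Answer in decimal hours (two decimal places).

Shift: 5:32 AM–1:12 PM = 7 h 40 min; less 15 min break → 7 h 25 min

7.42 hours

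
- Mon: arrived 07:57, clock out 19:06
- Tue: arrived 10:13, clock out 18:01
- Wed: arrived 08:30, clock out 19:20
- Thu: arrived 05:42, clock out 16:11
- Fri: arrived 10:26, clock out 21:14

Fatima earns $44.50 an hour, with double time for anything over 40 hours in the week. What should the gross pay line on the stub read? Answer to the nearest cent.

Mon: 07:57–19:06 = 11 h 9 min
Tue: 10:13–18:01 = 7 h 48 min
Wed: 08:30–19:20 = 10 h 50 min
Thu: 05:42–16:11 = 10 h 29 min
Fri: 10:26–21:14 = 10 h 48 min
Total worked: 51 h 4 min = 3064 min.
Regular 40 h 0 min = 2400 min at $44.50/h; overtime 11 h 4 min = 664 min at $89.00/h.
Pay = (2400 × $44.50 + 664 × $89.00) ÷ 60 = $2764.93.

$2764.93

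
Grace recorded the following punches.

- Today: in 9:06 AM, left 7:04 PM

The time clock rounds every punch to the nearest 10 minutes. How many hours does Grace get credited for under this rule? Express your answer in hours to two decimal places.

Today: in 9:06 AM→9:10 AM, out 7:04 PM→7:00 PM; 9 h 50 min

9.83 hours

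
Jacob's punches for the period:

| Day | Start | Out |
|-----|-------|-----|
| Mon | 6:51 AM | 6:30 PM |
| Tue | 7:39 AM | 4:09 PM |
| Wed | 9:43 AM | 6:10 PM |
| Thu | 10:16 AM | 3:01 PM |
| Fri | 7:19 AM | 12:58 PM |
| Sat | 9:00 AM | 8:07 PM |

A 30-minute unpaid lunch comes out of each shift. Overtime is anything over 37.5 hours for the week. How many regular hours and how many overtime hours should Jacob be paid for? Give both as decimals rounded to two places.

Regular 37.50 hours, overtime 9.62 hours

Mon: 6:51 AM–6:30 PM = 11 h 39 min; less 30 min break → 11 h 9 min
Tue: 7:39 AM–4:09 PM = 8 h 30 min; less 30 min break → 8 h 0 min
Wed: 9:43 AM–6:10 PM = 8 h 27 min; less 30 min break → 7 h 57 min
Thu: 10:16 AM–3:01 PM = 4 h 45 min; less 30 min break → 4 h 15 min
Fri: 7:19 AM–12:58 PM = 5 h 39 min; less 30 min break → 5 h 9 min
Sat: 9:00 AM–8:07 PM = 11 h 7 min; less 30 min break → 10 h 37 min
Total worked: 47 h 7 min = 47.12 h.
Threshold 37.5 h → overtime 9 h 37 min, regular 37 h 30 min.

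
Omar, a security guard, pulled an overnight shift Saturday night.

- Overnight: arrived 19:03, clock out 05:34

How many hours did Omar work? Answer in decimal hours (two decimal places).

10.52 hours

Overnight: 19:03 → midnight = 4 h 57 min; midnight → 05:34 = 5 h 34 min; span 10 h 31 min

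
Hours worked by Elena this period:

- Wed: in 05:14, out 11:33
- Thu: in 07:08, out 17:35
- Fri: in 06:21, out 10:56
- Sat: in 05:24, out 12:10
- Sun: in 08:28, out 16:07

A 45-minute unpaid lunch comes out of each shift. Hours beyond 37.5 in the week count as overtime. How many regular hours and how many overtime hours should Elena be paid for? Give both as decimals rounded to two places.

Wed: 05:14–11:33 = 6 h 19 min; less 45 min break → 5 h 34 min
Thu: 07:08–17:35 = 10 h 27 min; less 45 min break → 9 h 42 min
Fri: 06:21–10:56 = 4 h 35 min; less 45 min break → 3 h 50 min
Sat: 05:24–12:10 = 6 h 46 min; less 45 min break → 6 h 1 min
Sun: 08:28–16:07 = 7 h 39 min; less 45 min break → 6 h 54 min
Total worked: 32 h 1 min = 32.02 h.
Threshold 37.5 h → overtime 0 h 0 min, regular 32 h 1 min.

Regular 32.02 hours, overtime 0.00 hours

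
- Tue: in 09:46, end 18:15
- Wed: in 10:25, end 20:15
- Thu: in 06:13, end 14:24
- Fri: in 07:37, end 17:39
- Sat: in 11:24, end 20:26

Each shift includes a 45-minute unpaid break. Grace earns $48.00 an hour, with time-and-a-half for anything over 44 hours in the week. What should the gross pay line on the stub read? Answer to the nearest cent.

$2007.20

Tue: 09:46–18:15 = 8 h 29 min; less 45 min break → 7 h 44 min
Wed: 10:25–20:15 = 9 h 50 min; less 45 min break → 9 h 5 min
Thu: 06:13–14:24 = 8 h 11 min; less 45 min break → 7 h 26 min
Fri: 07:37–17:39 = 10 h 2 min; less 45 min break → 9 h 17 min
Sat: 11:24–20:26 = 9 h 2 min; less 45 min break → 8 h 17 min
Total worked: 41 h 49 min = 2509 min.
Regular 41 h 49 min = 2509 min at $48.00/h; overtime 0 h 0 min = 0 min at $72.00/h.
Pay = (2509 × $48.00 + 0 × $72.00) ÷ 60 = $2007.20.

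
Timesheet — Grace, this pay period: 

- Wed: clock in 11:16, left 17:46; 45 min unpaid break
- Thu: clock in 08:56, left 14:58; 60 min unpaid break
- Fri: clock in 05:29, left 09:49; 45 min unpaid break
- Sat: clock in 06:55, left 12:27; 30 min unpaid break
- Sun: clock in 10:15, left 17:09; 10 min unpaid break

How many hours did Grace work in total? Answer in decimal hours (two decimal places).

26.13 hours

Wed: 11:16–17:46 = 6 h 30 min; less 45 min break → 5 h 45 min
Thu: 08:56–14:58 = 6 h 2 min; less 60 min break → 5 h 2 min
Fri: 05:29–09:49 = 4 h 20 min; less 45 min break → 3 h 35 min
Sat: 06:55–12:27 = 5 h 32 min; less 30 min break → 5 h 2 min
Sun: 10:15–17:09 = 6 h 54 min; less 10 min break → 6 h 44 min
Total: 5 h 45 min + 5 h 2 min + 3 h 35 min + 5 h 2 min + 6 h 44 min = 26 h 8 min.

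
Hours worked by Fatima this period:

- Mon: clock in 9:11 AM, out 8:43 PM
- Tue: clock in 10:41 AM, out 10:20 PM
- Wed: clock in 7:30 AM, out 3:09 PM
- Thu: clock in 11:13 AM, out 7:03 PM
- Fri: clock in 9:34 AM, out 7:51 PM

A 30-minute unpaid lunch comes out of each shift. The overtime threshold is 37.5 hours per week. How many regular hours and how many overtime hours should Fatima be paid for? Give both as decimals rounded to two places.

Regular 37.50 hours, overtime 8.95 hours

Mon: 9:11 AM–8:43 PM = 11 h 32 min; less 30 min break → 11 h 2 min
Tue: 10:41 AM–10:20 PM = 11 h 39 min; less 30 min break → 11 h 9 min
Wed: 7:30 AM–3:09 PM = 7 h 39 min; less 30 min break → 7 h 9 min
Thu: 11:13 AM–7:03 PM = 7 h 50 min; less 30 min break → 7 h 20 min
Fri: 9:34 AM–7:51 PM = 10 h 17 min; less 30 min break → 9 h 47 min
Total worked: 46 h 27 min = 46.45 h.
Threshold 37.5 h → overtime 8 h 57 min, regular 37 h 30 min.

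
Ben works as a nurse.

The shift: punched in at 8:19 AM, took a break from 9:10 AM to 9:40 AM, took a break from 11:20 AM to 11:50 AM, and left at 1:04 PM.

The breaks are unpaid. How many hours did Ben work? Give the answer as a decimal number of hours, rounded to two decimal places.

The shift: 8:19 AM–1:04 PM = 4 h 45 min; less 60 min break → 3 h 45 min

3.75 hours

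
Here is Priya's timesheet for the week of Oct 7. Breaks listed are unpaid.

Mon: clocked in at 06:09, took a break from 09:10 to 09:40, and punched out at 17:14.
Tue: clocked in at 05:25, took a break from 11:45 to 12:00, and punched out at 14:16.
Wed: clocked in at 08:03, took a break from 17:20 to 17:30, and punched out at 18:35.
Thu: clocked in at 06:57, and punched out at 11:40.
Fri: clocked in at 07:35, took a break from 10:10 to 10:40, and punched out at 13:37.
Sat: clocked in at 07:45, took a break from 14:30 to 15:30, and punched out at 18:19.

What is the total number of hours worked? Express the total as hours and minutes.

Mon: 06:09–17:14 = 11 h 5 min; less 30 min break → 10 h 35 min
Tue: 05:25–14:16 = 8 h 51 min; less 15 min break → 8 h 36 min
Wed: 08:03–18:35 = 10 h 32 min; less 10 min break → 10 h 22 min
Thu: 06:57–11:40 = 4 h 43 min
Fri: 07:35–13:37 = 6 h 2 min; less 30 min break → 5 h 32 min
Sat: 07:45–18:19 = 10 h 34 min; less 60 min break → 9 h 34 min
Total: 10 h 35 min + 8 h 36 min + 10 h 22 min + 4 h 43 min + 5 h 32 min + 9 h 34 min = 49 h 22 min.

49 h 22 min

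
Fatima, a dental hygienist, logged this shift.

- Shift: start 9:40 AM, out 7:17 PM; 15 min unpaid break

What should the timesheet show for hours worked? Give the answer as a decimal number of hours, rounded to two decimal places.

9.37 hours

Shift: 9:40 AM–7:17 PM = 9 h 37 min; less 15 min break → 9 h 22 min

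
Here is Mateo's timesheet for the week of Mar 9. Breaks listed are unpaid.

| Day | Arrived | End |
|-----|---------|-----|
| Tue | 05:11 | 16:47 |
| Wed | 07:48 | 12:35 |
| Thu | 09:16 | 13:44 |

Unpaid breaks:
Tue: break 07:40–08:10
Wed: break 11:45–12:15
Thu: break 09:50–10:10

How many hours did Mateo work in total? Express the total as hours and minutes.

Tue: 05:11–16:47 = 11 h 36 min; less 30 min break → 11 h 6 min
Wed: 07:48–12:35 = 4 h 47 min; less 30 min break → 4 h 17 min
Thu: 09:16–13:44 = 4 h 28 min; less 20 min break → 4 h 8 min
Total: 11 h 6 min + 4 h 17 min + 4 h 8 min = 19 h 31 min.

19 h 31 min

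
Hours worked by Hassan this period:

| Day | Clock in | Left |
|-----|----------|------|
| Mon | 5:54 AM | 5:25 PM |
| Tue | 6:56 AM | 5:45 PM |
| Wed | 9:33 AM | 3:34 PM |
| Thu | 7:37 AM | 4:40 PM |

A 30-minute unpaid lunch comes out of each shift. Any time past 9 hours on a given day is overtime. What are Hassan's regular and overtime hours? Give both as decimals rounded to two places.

Regular 32.07 hours, overtime 3.33 hours

Mon: 5:54 AM–5:25 PM = 11 h 31 min; less 30 min break → 11 h 1 min
Tue: 6:56 AM–5:45 PM = 10 h 49 min; less 30 min break → 10 h 19 min
Wed: 9:33 AM–3:34 PM = 6 h 1 min; less 30 min break → 5 h 31 min
Thu: 7:37 AM–4:40 PM = 9 h 3 min; less 30 min break → 8 h 33 min
Mon reg 9 h 0 min / OT 2 h 1 min; Tue reg 9 h 0 min / OT 1 h 19 min; Wed reg 5 h 31 min / OT 0 h 0 min; Thu reg 8 h 33 min / OT 0 h 0 min.
Totals: regular 32 h 4 min, overtime 3 h 20 min.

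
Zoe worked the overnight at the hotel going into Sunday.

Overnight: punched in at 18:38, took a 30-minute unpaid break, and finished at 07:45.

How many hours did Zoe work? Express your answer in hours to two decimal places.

12.62 hours

Overnight: 18:38 → midnight = 5 h 22 min; midnight → 07:45 = 7 h 45 min; span 13 h 7 min; less 30 min break → 12 h 37 min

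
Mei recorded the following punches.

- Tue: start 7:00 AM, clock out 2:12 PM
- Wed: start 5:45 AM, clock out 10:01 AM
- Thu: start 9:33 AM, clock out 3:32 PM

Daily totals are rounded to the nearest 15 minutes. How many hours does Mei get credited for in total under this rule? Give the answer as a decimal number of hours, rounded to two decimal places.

17.50 hours

Tue: 7:00 AM–2:12 PM = 7 h 12 min → rounds to 7 h 15 min
Wed: 5:45 AM–10:01 AM = 4 h 16 min → rounds to 4 h 15 min
Thu: 9:33 AM–3:32 PM = 5 h 59 min → rounds to 6 h 0 min
Total credited: 17 h 30 min.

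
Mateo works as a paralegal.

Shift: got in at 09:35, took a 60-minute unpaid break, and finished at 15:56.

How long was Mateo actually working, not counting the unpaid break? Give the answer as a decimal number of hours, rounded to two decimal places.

Shift: 09:35–15:56 = 6 h 21 min; less 60 min break → 5 h 21 min

5.35 hours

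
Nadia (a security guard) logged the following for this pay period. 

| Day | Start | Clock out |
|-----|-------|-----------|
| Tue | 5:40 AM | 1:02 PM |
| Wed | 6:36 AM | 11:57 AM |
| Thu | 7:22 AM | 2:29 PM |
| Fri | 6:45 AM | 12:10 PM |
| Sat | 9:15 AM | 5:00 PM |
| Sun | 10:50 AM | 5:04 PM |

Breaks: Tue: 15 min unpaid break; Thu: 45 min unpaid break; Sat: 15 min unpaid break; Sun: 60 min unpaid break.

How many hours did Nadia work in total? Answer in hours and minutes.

36 h 59 min

Tue: 5:40 AM–1:02 PM = 7 h 22 min; less 15 min break → 7 h 7 min
Wed: 6:36 AM–11:57 AM = 5 h 21 min
Thu: 7:22 AM–2:29 PM = 7 h 7 min; less 45 min break → 6 h 22 min
Fri: 6:45 AM–12:10 PM = 5 h 25 min
Sat: 9:15 AM–5:00 PM = 7 h 45 min; less 15 min break → 7 h 30 min
Sun: 10:50 AM–5:04 PM = 6 h 14 min; less 60 min break → 5 h 14 min
Total: 7 h 7 min + 5 h 21 min + 6 h 22 min + 5 h 25 min + 7 h 30 min + 5 h 14 min = 36 h 59 min.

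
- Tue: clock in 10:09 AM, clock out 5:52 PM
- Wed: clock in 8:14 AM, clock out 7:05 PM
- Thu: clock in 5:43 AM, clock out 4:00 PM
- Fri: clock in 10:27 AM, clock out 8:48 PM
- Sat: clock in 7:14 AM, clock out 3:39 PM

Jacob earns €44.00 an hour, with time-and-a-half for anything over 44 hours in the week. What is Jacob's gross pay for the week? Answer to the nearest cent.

Tue: 10:09 AM–5:52 PM = 7 h 43 min
Wed: 8:14 AM–7:05 PM = 10 h 51 min
Thu: 5:43 AM–4:00 PM = 10 h 17 min
Fri: 10:27 AM–8:48 PM = 10 h 21 min
Sat: 7:14 AM–3:39 PM = 8 h 25 min
Total worked: 47 h 37 min = 2857 min.
Regular 44 h 0 min = 2640 min at €44.00/h; overtime 3 h 37 min = 217 min at €66.00/h.
Pay = (2640 × €44.00 + 217 × €66.00) ÷ 60 = €2174.70.

€2174.70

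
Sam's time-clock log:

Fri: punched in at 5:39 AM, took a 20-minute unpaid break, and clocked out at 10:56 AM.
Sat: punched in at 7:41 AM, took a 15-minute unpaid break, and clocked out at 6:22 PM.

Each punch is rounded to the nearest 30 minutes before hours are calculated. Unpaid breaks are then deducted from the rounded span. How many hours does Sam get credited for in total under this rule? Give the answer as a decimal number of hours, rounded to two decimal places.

Fri: in 5:39 AM→5:30 AM, out 10:56 AM→11:00 AM; 5 h 30 min − 20 min = 5 h 10 min
Sat: in 7:41 AM→7:30 AM, out 6:22 PM→6:30 PM; 11 h 0 min − 15 min = 10 h 45 min
Total credited: 15 h 55 min.

15.92 hours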